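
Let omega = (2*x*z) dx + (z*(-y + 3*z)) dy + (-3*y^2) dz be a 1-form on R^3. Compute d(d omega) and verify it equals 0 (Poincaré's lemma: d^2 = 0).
d(d omega) = 0

Step 1: d omega = sum_{i<j} (∂f_j/∂x_i - ∂f_i/∂x_j) dx_i ∧ dx_j:
  coeff of dx ∧ dy: 0
  coeff of dx ∧ dz: -2*x
  coeff of dy ∧ dz: -5*y - 6*z
Step 2: Apply d again to each 2-form coefficient. The only possible 3-form in R^3 is dx ∧ dy ∧ dz, with coefficient
  ∂(coeff of dy∧dz)/∂x - ∂(coeff of dx∧dz)/∂y + ∂(coeff of dx∧dy)/∂z
  = ∂/∂x (-5*y - 6*z) - ∂/∂y (-2*x) + ∂/∂z (0).
Each of these terms simplifies to sums of mixed partials that cancel in pairs. The result is 0 (by equality of mixed partials for smooth functions — Schwarz / Clairaut).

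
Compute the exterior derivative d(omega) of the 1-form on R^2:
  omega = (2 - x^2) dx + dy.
d(omega) = 0

For a 1-form omega = sum_i f_i dx_i, the exterior derivative is
  d(omega) = sum_{i < j} (∂f_j/∂x_i - ∂f_i/∂x_j) dx_i ∧ dx_j.

Assembling: d(omega) = 0.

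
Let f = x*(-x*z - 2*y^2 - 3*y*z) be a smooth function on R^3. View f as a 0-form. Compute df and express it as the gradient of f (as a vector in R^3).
df = (-2*x*z - 2*y^2 - 3*y*z) dx + (x*(-4*y - 3*z)) dy + (x*(-x - 3*y)) dz; grad f = (-2*x*z - 2*y^2 - 3*y*z, x*(-4*y - 3*z), x*(-x - 3*y))

For a 0-form f, d f = (∂f/∂x) dx + (∂f/∂y) dy + (∂f/∂z) dz. The components of the vector representation are exactly the entries of grad f in Cartesian coordinates:
  ∂f/∂x = -2*x*z - 2*y^2 - 3*y*z
  ∂f/∂y = x*(-4*y - 3*z)
  ∂f/∂z = x*(-x - 3*y).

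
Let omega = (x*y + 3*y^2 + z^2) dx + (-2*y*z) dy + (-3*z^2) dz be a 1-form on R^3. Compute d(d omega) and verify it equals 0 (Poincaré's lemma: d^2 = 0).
d(d omega) = 0

Step 1: d omega = sum_{i<j} (∂f_j/∂x_i - ∂f_i/∂x_j) dx_i ∧ dx_j:
  coeff of dx ∧ dy: -x - 6*y
  coeff of dx ∧ dz: -2*z
  coeff of dy ∧ dz: 2*y
Step 2: Apply d again to each 2-form coefficient. The only possible 3-form in R^3 is dx ∧ dy ∧ dz, with coefficient
  ∂(coeff of dy∧dz)/∂x - ∂(coeff of dx∧dz)/∂y + ∂(coeff of dx∧dy)/∂z
  = ∂/∂x (2*y) - ∂/∂y (-2*z) + ∂/∂z (-x - 6*y).
Each of these terms simplifies to sums of mixed partials that cancel in pairs. The result is 0 (by equality of mixed partials for smooth functions — Schwarz / Clairaut).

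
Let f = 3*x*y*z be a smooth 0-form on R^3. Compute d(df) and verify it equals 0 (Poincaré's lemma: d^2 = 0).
d(df) = 0

Step 1: df = sum_i (∂f/∂x_i) dx_i = (3*y*z) dx + (3*x*z) dy + (3*x*y) dz.
Step 2: Apply d again. Using the 1-form formula, the coefficient of dx ∧ dy in d(df) is ∂^2 f/∂x ∂y - ∂^2 f/∂y ∂x = (3*z) - (3*z) = 0 (equality of mixed partials for smooth f).
Similarly for dx ∧ dz and dy ∧ dz — all coefficients vanish. So d(df) = 0.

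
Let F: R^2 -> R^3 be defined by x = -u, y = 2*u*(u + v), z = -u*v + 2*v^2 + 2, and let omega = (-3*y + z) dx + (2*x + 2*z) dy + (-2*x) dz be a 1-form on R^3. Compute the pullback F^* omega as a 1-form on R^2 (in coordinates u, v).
F^* omega = (-8*u^2*v - 2*u^2 + 12*u*v^2 + u*v + 16*u + 8*v^3 - 2*v^2 + 8*v - 2) du + (2*u*(-2*u*v - 3*u + 4*v^2 + 4*v + 4)) dv

Using F^*(f dg) = (f ∘ F) d(g ∘ F), substitute each coordinate x_i by F_i(u, v) in f_i, and replace dx_i by d F_i = (∂F_i/∂u) du + (∂F_i/∂v) dv.
  For the x component: f_1(F) = -6*u^2 - 7*u*v + 2*v^2 + 2; d F_1 = (-1) du + (0) dv
  For the y component: f_2(F) = -2*u*v - 2*u + 4*v^2 + 4; d F_2 = (4*u + 2*v) du + (2*u) dv
  For the z component: f_3(F) = 2*u; d F_3 = (-v) du + (-u + 4*v) dv
Combining and collecting du, dv coefficients:
  coeff of du: -8*u^2*v - 2*u^2 + 12*u*v^2 + u*v + 16*u + 8*v^3 - 2*v^2 + 8*v - 2
  coeff of dv: 2*u*(-2*u*v - 3*u + 4*v^2 + 4*v + 4)
F^* omega = (-8*u^2*v - 2*u^2 + 12*u*v^2 + u*v + 16*u + 8*v^3 - 2*v^2 + 8*v - 2) du + (2*u*(-2*u*v - 3*u + 4*v^2 + 4*v + 4)) dv.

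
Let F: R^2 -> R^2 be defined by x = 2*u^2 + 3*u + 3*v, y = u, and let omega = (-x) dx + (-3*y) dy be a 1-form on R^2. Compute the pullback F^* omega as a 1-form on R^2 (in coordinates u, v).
F^* omega = (-8*u^3 - 18*u^2 - 12*u*v - 12*u - 9*v) du + (-6*u^2 - 9*u - 9*v) dv

Using F^*(f dg) = (f ∘ F) d(g ∘ F), substitute each coordinate x_i by F_i(u, v) in f_i, and replace dx_i by d F_i = (∂F_i/∂u) du + (∂F_i/∂v) dv.
  For the x component: f_1(F) = -2*u^2 - 3*u - 3*v; d F_1 = (4*u + 3) du + (3) dv
  For the y component: f_2(F) = -3*u; d F_2 = (1) du + (0) dv
Combining and collecting du, dv coefficients:
  coeff of du: -8*u^3 - 18*u^2 - 12*u*v - 12*u - 9*v
  coeff of dv: -6*u^2 - 9*u - 9*v
F^* omega = (-8*u^3 - 18*u^2 - 12*u*v - 12*u - 9*v) du + (-6*u^2 - 9*u - 9*v) dv.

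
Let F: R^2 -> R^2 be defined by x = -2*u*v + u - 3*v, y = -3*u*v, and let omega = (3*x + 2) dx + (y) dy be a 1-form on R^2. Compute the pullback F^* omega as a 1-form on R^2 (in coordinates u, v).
F^* omega = (21*u*v^2 - 12*u*v + 3*u + 18*v^2 - 13*v + 2) du + (21*u^2*v - 6*u^2 + 36*u*v - 13*u + 27*v - 6) dv

Using F^*(f dg) = (f ∘ F) d(g ∘ F), substitute each coordinate x_i by F_i(u, v) in f_i, and replace dx_i by d F_i = (∂F_i/∂u) du + (∂F_i/∂v) dv.
  For the x component: f_1(F) = -6*u*v + 3*u - 9*v + 2; d F_1 = (1 - 2*v) du + (-2*u - 3) dv
  For the y component: f_2(F) = -3*u*v; d F_2 = (-3*v) du + (-3*u) dv
Combining and collecting du, dv coefficients:
  coeff of du: 21*u*v^2 - 12*u*v + 3*u + 18*v^2 - 13*v + 2
  coeff of dv: 21*u^2*v - 6*u^2 + 36*u*v - 13*u + 27*v - 6
F^* omega = (21*u*v^2 - 12*u*v + 3*u + 18*v^2 - 13*v + 2) du + (21*u^2*v - 6*u^2 + 36*u*v - 13*u + 27*v - 6) dv.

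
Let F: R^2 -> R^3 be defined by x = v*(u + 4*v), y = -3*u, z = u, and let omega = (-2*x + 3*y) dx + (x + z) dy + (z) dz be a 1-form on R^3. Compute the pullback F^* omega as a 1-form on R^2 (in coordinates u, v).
F^* omega = (-2*u*v^2 - 12*u*v - 2*u - 8*v^3 - 12*v^2) du + (-2*u^2*v - 9*u^2 - 24*u*v^2 - 72*u*v - 64*v^3) dv

Using F^*(f dg) = (f ∘ F) d(g ∘ F), substitute each coordinate x_i by F_i(u, v) in f_i, and replace dx_i by d F_i = (∂F_i/∂u) du + (∂F_i/∂v) dv.
  For the x component: f_1(F) = -2*u*v - 9*u - 8*v^2; d F_1 = (v) du + (u + 8*v) dv
  For the y component: f_2(F) = u*v + u + 4*v^2; d F_2 = (-3) du + (0) dv
  For the z component: f_3(F) = u; d F_3 = (1) du + (0) dv
Combining and collecting du, dv coefficients:
  coeff of du: -2*u*v^2 - 12*u*v - 2*u - 8*v^3 - 12*v^2
  coeff of dv: -2*u^2*v - 9*u^2 - 24*u*v^2 - 72*u*v - 64*v^3
F^* omega = (-2*u*v^2 - 12*u*v - 2*u - 8*v^3 - 12*v^2) du + (-2*u^2*v - 9*u^2 - 24*u*v^2 - 72*u*v - 64*v^3) dv.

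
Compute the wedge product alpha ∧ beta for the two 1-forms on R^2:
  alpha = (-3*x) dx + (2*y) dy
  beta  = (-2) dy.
alpha ∧ beta = (6*x) dx ∧ dy

Distribute the wedge, using dx_i ∧ dx_j = -dx_j ∧ dx_i and dx_i ∧ dx_i = 0. For each pair (i, j) with i < j, the coefficient of dx_i ∧ dx_j in alpha ∧ beta is (alpha_i * beta_j - alpha_j * beta_i). Collecting: alpha ∧ beta = (6*x) dx ∧ dy.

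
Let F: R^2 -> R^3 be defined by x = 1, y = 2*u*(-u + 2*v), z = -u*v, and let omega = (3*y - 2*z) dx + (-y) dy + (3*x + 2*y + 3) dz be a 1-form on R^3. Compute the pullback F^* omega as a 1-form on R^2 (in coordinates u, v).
F^* omega = (-8*u^3 + 28*u^2*v - 24*u*v^2 - 6*v) du + (6*u*(2*u^2 - 4*u*v - 1)) dv

Using F^*(f dg) = (f ∘ F) d(g ∘ F), substitute each coordinate x_i by F_i(u, v) in f_i, and replace dx_i by d F_i = (∂F_i/∂u) du + (∂F_i/∂v) dv.
  For the x component: f_1(F) = 2*u*(-3*u + 7*v); d F_1 = (0) du + (0) dv
  For the y component: f_2(F) = 2*u*(u - 2*v); d F_2 = (-4*u + 4*v) du + (4*u) dv
  For the z component: f_3(F) = -4*u^2 + 8*u*v + 6; d F_3 = (-v) du + (-u) dv
Combining and collecting du, dv coefficients:
  coeff of du: -8*u^3 + 28*u^2*v - 24*u*v^2 - 6*v
  coeff of dv: 6*u*(2*u^2 - 4*u*v - 1)
F^* omega = (-8*u^3 + 28*u^2*v - 24*u*v^2 - 6*v) du + (6*u*(2*u^2 - 4*u*v - 1)) dv.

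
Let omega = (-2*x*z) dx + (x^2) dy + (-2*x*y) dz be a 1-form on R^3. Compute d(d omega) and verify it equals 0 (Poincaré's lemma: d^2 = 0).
d(d omega) = 0

Step 1: d omega = sum_{i<j} (∂f_j/∂x_i - ∂f_i/∂x_j) dx_i ∧ dx_j:
  coeff of dx ∧ dy: 2*x
  coeff of dx ∧ dz: 2*x - 2*y
  coeff of dy ∧ dz: -2*x
Step 2: Apply d again to each 2-form coefficient. The only possible 3-form in R^3 is dx ∧ dy ∧ dz, with coefficient
  ∂(coeff of dy∧dz)/∂x - ∂(coeff of dx∧dz)/∂y + ∂(coeff of dx∧dy)/∂z
  = ∂/∂x (-2*x) - ∂/∂y (2*x - 2*y) + ∂/∂z (2*x).
Each of these terms simplifies to sums of mixed partials that cancel in pairs. The result is 0 (by equality of mixed partials for smooth functions — Schwarz / Clairaut).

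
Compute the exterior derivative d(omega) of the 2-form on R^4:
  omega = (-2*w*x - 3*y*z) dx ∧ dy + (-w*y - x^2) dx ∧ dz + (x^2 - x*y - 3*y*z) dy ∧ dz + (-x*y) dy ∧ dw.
d(omega) = (w + 2*x - 4*y) dx ∧ dy ∧ dz + (-2*x - y) dx ∧ dy ∧ dw + (-y) dx ∧ dz ∧ dw

For a 2-form omega = sum_{i<j} g_{ij} dx_i ∧ dx_j, the exterior derivative is
  d(omega) = sum_{i<j} d(g_{ij}) ∧ dx_i ∧ dx_j = sum_{i<j, k} (∂g_{ij}/∂x_k) dx_k ∧ dx_i ∧ dx_j.
Expand each term, using dx_k ∧ dx_i ∧ dx_j = sgn(permutation) dx_{(a)} ∧ dx_{(b)} ∧ dx_{(c)} with (a < b < c) sorted:
  d(-2*w*x - 3*y*z) includes (∂/∂z)(-2*w*x - 3*y*z) dz = (-3*y) dz, which multiplied by dx ∧ dy gives (-3*y) dx ∧ dy ∧ dz
  d(-2*w*x - 3*y*z) includes (∂/∂w)(-2*w*x - 3*y*z) dw = (-2*x) dw, which multiplied by dx ∧ dy gives (-2*x) dx ∧ dy ∧ dw
  d(-w*y - x^2) includes (∂/∂y)(-w*y - x^2) dy = (-w) dy, which multiplied by dx ∧ dz gives (w) dx ∧ dy ∧ dz
  d(-w*y - x^2) includes (∂/∂w)(-w*y - x^2) dw = (-y) dw, which multiplied by dx ∧ dz gives (-y) dx ∧ dz ∧ dw
  d(x^2 - x*y - 3*y*z) includes (∂/∂x)(x^2 - x*y - 3*y*z) dx = (2*x - y) dx, which multiplied by dy ∧ dz gives (2*x - y) dx ∧ dy ∧ dz
  d(-x*y) includes (∂/∂x)(-x*y) dx = (-y) dx, which multiplied by dy ∧ dw gives (-y) dx ∧ dy ∧ dw
Collecting like 3-forms: d(omega) = (w + 2*x - 4*y) dx ∧ dy ∧ dz + (-2*x - y) dx ∧ dy ∧ dw + (-y) dx ∧ dz ∧ dw.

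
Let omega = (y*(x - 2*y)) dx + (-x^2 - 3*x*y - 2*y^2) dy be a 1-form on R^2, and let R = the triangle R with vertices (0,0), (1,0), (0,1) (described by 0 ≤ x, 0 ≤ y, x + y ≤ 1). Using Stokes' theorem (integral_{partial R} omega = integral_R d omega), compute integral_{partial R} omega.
integral_(partial R) omega = -1/3

Stokes: integral_partial_R omega = integral_R d omega with d omega = (∂Q/∂x - ∂P/∂y) dx ∧ dy.
  ∂Q/∂x = -2*x - 3*y
  ∂P/∂y = x - 4*y
  integrand = ∂Q/∂x - ∂P/∂y = -3*x + y.
Integrating over R: integral_0^1 integral_0^{1-x} (-3*x + y) dy dx = -1/3.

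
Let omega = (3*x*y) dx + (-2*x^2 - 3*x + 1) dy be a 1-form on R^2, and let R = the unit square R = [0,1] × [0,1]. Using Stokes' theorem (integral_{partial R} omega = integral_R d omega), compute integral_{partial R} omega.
integral_(partial R) omega = -13/2

Stokes: integral_partial_R omega = integral_R d omega with d omega = (∂Q/∂x - ∂P/∂y) dx ∧ dy.
  ∂Q/∂x = -4*x - 3
  ∂P/∂y = 3*x
  integrand = ∂Q/∂x - ∂P/∂y = -7*x - 3.
Integrating over R: integral_0^1 integral_0^1 (-7*x - 3) dx dy = -13/2.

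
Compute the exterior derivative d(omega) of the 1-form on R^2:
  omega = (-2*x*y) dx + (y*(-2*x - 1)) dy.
d(omega) = (2*x - 2*y) dx ∧ dy

For a 1-form omega = sum_i f_i dx_i, the exterior derivative is
  d(omega) = sum_{i < j} (∂f_j/∂x_i - ∂f_i/∂x_j) dx_i ∧ dx_j.
  coefficient of dx ∧ dy: ∂f_2/∂x - ∂f_1/∂y = ∂(y*(-2*x - 1))/∂x - ∂(-2*x*y)/∂y = 2*x - 2*y
Assembling: d(omega) = (2*x - 2*y) dx ∧ dy.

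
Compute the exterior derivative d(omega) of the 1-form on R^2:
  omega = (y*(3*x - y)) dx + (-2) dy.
d(omega) = (-3*x + 2*y) dx ∧ dy

For a 1-form omega = sum_i f_i dx_i, the exterior derivative is
  d(omega) = sum_{i < j} (∂f_j/∂x_i - ∂f_i/∂x_j) dx_i ∧ dx_j.
  coefficient of dx ∧ dy: ∂f_2/∂x - ∂f_1/∂y = ∂(-2)/∂x - ∂(y*(3*x - y))/∂y = -3*x + 2*y
Assembling: d(omega) = (-3*x + 2*y) dx ∧ dy.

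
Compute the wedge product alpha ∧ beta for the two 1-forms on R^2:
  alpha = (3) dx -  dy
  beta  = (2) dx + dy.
alpha ∧ beta = (5) dx ∧ dy

Distribute the wedge, using dx_i ∧ dx_j = -dx_j ∧ dx_i and dx_i ∧ dx_i = 0. For each pair (i, j) with i < j, the coefficient of dx_i ∧ dx_j in alpha ∧ beta is (alpha_i * beta_j - alpha_j * beta_i). Collecting: alpha ∧ beta = (5) dx ∧ dy.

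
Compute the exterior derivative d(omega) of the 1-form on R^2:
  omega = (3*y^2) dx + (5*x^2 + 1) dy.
d(omega) = (10*x - 6*y) dx ∧ dy

For a 1-form omega = sum_i f_i dx_i, the exterior derivative is
  d(omega) = sum_{i < j} (∂f_j/∂x_i - ∂f_i/∂x_j) dx_i ∧ dx_j.
  coefficient of dx ∧ dy: ∂f_2/∂x - ∂f_1/∂y = ∂(5*x^2 + 1)/∂x - ∂(3*y^2)/∂y = 10*x - 6*y
Assembling: d(omega) = (10*x - 6*y) dx ∧ dy.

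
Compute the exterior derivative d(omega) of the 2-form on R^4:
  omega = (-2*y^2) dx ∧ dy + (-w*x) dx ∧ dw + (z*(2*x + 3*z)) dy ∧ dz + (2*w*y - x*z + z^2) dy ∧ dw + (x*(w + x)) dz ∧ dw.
d(omega) = (2*z) dx ∧ dy ∧ dz + (-z) dx ∧ dy ∧ dw + (x - 2*z) dy ∧ dz ∧ dw + (w + 2*x) dx ∧ dz ∧ dw

For a 2-form omega = sum_{i<j} g_{ij} dx_i ∧ dx_j, the exterior derivative is
  d(omega) = sum_{i<j} d(g_{ij}) ∧ dx_i ∧ dx_j = sum_{i<j, k} (∂g_{ij}/∂x_k) dx_k ∧ dx_i ∧ dx_j.
Expand each term, using dx_k ∧ dx_i ∧ dx_j = sgn(permutation) dx_{(a)} ∧ dx_{(b)} ∧ dx_{(c)} with (a < b < c) sorted:
  d(z*(2*x + 3*z)) includes (∂/∂x)(z*(2*x + 3*z)) dx = (2*z) dx, which multiplied by dy ∧ dz gives (2*z) dx ∧ dy ∧ dz
  d(2*w*y - x*z + z^2) includes (∂/∂x)(2*w*y - x*z + z^2) dx = (-z) dx, which multiplied by dy ∧ dw gives (-z) dx ∧ dy ∧ dw
  d(2*w*y - x*z + z^2) includes (∂/∂z)(2*w*y - x*z + z^2) dz = (-x + 2*z) dz, which multiplied by dy ∧ dw gives (x - 2*z) dy ∧ dz ∧ dw
  d(x*(w + x)) includes (∂/∂x)(x*(w + x)) dx = (w + 2*x) dx, which multiplied by dz ∧ dw gives (w + 2*x) dx ∧ dz ∧ dw
Collecting like 3-forms: d(omega) = (2*z) dx ∧ dy ∧ dz + (-z) dx ∧ dy ∧ dw + (x - 2*z) dy ∧ dz ∧ dw + (w + 2*x) dx ∧ dz ∧ dw.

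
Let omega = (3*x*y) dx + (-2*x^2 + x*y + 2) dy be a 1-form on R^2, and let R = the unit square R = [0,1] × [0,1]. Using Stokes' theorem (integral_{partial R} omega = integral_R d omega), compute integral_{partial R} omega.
integral_(partial R) omega = -3

Stokes: integral_partial_R omega = integral_R d omega with d omega = (∂Q/∂x - ∂P/∂y) dx ∧ dy.
  ∂Q/∂x = -4*x + y
  ∂P/∂y = 3*x
  integrand = ∂Q/∂x - ∂P/∂y = -7*x + y.
Integrating over R: integral_0^1 integral_0^1 (-7*x + y) dx dy = -3.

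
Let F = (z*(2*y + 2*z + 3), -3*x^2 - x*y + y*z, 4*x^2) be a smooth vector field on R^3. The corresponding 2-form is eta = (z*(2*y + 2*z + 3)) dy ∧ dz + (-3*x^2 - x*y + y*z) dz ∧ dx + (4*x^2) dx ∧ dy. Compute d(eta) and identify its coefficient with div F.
d(eta) = (-x + z) dx ∧ dy ∧ dz; div F = -x + z

For a 2-form in R^3 of the form above, applying d gives a 3-form with coefficient ∂P/∂x + ∂Q/∂y + ∂R/∂z:
  ∂P/∂x = 0
  ∂Q/∂y = -x + z
  ∂R/∂z = 0
Sum = -x + z, which is exactly div F.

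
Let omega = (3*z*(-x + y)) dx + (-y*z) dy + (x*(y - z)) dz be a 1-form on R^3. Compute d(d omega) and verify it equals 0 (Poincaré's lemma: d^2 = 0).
d(d omega) = 0

Step 1: d omega = sum_{i<j} (∂f_j/∂x_i - ∂f_i/∂x_j) dx_i ∧ dx_j:
  coeff of dx ∧ dy: -3*z
  coeff of dx ∧ dz: 3*x - 2*y - z
  coeff of dy ∧ dz: x + y
Step 2: Apply d again to each 2-form coefficient. The only possible 3-form in R^3 is dx ∧ dy ∧ dz, with coefficient
  ∂(coeff of dy∧dz)/∂x - ∂(coeff of dx∧dz)/∂y + ∂(coeff of dx∧dy)/∂z
  = ∂/∂x (x + y) - ∂/∂y (3*x - 2*y - z) + ∂/∂z (-3*z).
Each of these terms simplifies to sums of mixed partials that cancel in pairs. The result is 0 (by equality of mixed partials for smooth functions — Schwarz / Clairaut).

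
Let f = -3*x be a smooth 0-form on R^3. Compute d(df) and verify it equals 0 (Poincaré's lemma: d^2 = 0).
d(df) = 0

Step 1: df = sum_i (∂f/∂x_i) dx_i = (-3) dx + (0) dy + (0) dz.
Step 2: Apply d again. Using the 1-form formula, the coefficient of dx ∧ dy in d(df) is ∂^2 f/∂x ∂y - ∂^2 f/∂y ∂x = (0) - (0) = 0 (equality of mixed partials for smooth f).
Similarly for dx ∧ dz and dy ∧ dz — all coefficients vanish. So d(df) = 0.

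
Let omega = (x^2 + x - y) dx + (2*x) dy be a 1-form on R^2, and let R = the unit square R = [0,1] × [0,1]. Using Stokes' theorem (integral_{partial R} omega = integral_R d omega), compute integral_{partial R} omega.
integral_(partial R) omega = 3

Stokes: integral_partial_R omega = integral_R d omega with d omega = (∂Q/∂x - ∂P/∂y) dx ∧ dy.
  ∂Q/∂x = 2
  ∂P/∂y = -1
  integrand = ∂Q/∂x - ∂P/∂y = 3.
Integrating over R: integral_0^1 integral_0^1 (3) dx dy = 3.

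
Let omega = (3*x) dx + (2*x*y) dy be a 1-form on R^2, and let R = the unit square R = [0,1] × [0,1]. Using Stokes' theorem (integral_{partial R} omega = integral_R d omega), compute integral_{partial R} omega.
integral_(partial R) omega = 1

Stokes: integral_partial_R omega = integral_R d omega with d omega = (∂Q/∂x - ∂P/∂y) dx ∧ dy.
  ∂Q/∂x = 2*y
  ∂P/∂y = 0
  integrand = ∂Q/∂x - ∂P/∂y = 2*y.
Integrating over R: integral_0^1 integral_0^1 (2*y) dx dy = 1.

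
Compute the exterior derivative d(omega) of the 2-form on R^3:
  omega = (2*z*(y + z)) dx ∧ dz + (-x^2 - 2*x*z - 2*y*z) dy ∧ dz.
d(omega) = (-2*x - 4*z) dx ∧ dy ∧ dz

For a 2-form omega = sum_{i<j} g_{ij} dx_i ∧ dx_j, the exterior derivative is
  d(omega) = sum_{i<j} d(g_{ij}) ∧ dx_i ∧ dx_j = sum_{i<j, k} (∂g_{ij}/∂x_k) dx_k ∧ dx_i ∧ dx_j.
Expand each term, using dx_k ∧ dx_i ∧ dx_j = sgn(permutation) dx_{(a)} ∧ dx_{(b)} ∧ dx_{(c)} with (a < b < c) sorted:
  d(2*z*(y + z)) includes (∂/∂y)(2*z*(y + z)) dy = (2*z) dy, which multiplied by dx ∧ dz gives (-2*z) dx ∧ dy ∧ dz
  d(-x^2 - 2*x*z - 2*y*z) includes (∂/∂x)(-x^2 - 2*x*z - 2*y*z) dx = (-2*x - 2*z) dx, which multiplied by dy ∧ dz gives (-2*x - 2*z) dx ∧ dy ∧ dz
Collecting like 3-forms: d(omega) = (-2*x - 4*z) dx ∧ dy ∧ dz.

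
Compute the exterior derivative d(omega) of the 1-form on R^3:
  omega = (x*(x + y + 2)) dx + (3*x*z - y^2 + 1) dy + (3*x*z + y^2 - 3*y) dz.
d(omega) = (-x + 3*z) dx ∧ dy + (3*z) dx ∧ dz + (-3*x + 2*y - 3) dy ∧ dz

For a 1-form omega = sum_i f_i dx_i, the exterior derivative is
  d(omega) = sum_{i < j} (∂f_j/∂x_i - ∂f_i/∂x_j) dx_i ∧ dx_j.
  coefficient of dx ∧ dy: ∂f_2/∂x - ∂f_1/∂y = ∂(3*x*z - y^2 + 1)/∂x - ∂(x*(x + y + 2))/∂y = -x + 3*z
  coefficient of dx ∧ dz: ∂f_3/∂x - ∂f_1/∂z = ∂(3*x*z + y^2 - 3*y)/∂x - ∂(x*(x + y + 2))/∂z = 3*z
  coefficient of dy ∧ dz: ∂f_3/∂y - ∂f_2/∂z = ∂(3*x*z + y^2 - 3*y)/∂y - ∂(3*x*z - y^2 + 1)/∂z = -3*x + 2*y - 3
Assembling: d(omega) = (-x + 3*z) dx ∧ dy + (3*z) dx ∧ dz + (-3*x + 2*y - 3) dy ∧ dz.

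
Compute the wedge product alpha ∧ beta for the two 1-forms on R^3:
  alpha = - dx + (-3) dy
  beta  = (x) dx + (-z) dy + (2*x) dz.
alpha ∧ beta = (3*x + z) dx ∧ dy + (-2*x) dx ∧ dz + (-6*x) dy ∧ dz

Distribute the wedge, using dx_i ∧ dx_j = -dx_j ∧ dx_i and dx_i ∧ dx_i = 0. For each pair (i, j) with i < j, the coefficient of dx_i ∧ dx_j in alpha ∧ beta is (alpha_i * beta_j - alpha_j * beta_i). Collecting: alpha ∧ beta = (3*x + z) dx ∧ dy + (-2*x) dx ∧ dz + (-6*x) dy ∧ dz.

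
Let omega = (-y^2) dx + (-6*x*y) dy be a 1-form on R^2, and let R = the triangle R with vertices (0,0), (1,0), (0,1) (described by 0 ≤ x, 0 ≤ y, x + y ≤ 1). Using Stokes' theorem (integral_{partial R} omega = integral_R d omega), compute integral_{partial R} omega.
integral_(partial R) omega = -2/3

Stokes: integral_partial_R omega = integral_R d omega with d omega = (∂Q/∂x - ∂P/∂y) dx ∧ dy.
  ∂Q/∂x = -6*y
  ∂P/∂y = -2*y
  integrand = ∂Q/∂x - ∂P/∂y = -4*y.
Integrating over R: integral_0^1 integral_0^{1-x} (-4*y) dy dx = -2/3.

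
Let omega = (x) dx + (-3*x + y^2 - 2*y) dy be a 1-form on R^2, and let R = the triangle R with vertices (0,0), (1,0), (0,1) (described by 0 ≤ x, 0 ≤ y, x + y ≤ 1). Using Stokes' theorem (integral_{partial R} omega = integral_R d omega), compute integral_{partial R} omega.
integral_(partial R) omega = -3/2

Stokes: integral_partial_R omega = integral_R d omega with d omega = (∂Q/∂x - ∂P/∂y) dx ∧ dy.
  ∂Q/∂x = -3
  ∂P/∂y = 0
  integrand = ∂Q/∂x - ∂P/∂y = -3.
Integrating over R: integral_0^1 integral_0^{1-x} (-3) dy dx = -3/2.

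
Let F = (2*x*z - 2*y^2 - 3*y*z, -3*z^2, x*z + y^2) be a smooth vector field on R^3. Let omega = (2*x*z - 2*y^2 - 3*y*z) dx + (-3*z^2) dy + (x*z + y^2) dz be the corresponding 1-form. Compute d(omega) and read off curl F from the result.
d(omega) = (2*y + 6*z) dy ∧ dz + (2*x - 3*y - z) dz ∧ dx + (4*y + 3*z) dx ∧ dy; curl F = (2*y + 6*z, 2*x - 3*y - z, 4*y + 3*z)

d omega = sum_{i<j} (∂f_j/∂x_i - ∂f_i/∂x_j) dx_i ∧ dx_j. Under the identification (dy ∧ dz, dz ∧ dx, dx ∧ dy) ↔ (e_x, e_y, e_z), the coefficients are exactly the components of curl F. Compute:
  ∂R/∂y - ∂Q/∂z = (2*y) - (-6*z) = 2*y + 6*z
  ∂P/∂z - ∂R/∂x = (2*x - 3*y) - (z) = 2*x - 3*y - z
  ∂Q/∂x - ∂P/∂y = (0) - (-4*y - 3*z) = 4*y + 3*z.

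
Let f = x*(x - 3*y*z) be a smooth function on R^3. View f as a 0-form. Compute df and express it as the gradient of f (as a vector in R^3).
df = (2*x - 3*y*z) dx + (-3*x*z) dy + (-3*x*y) dz; grad f = (2*x - 3*y*z, -3*x*z, -3*x*y)

For a 0-form f, d f = (∂f/∂x) dx + (∂f/∂y) dy + (∂f/∂z) dz. The components of the vector representation are exactly the entries of grad f in Cartesian coordinates:
  ∂f/∂x = 2*x - 3*y*z
  ∂f/∂y = -3*x*z
  ∂f/∂z = -3*x*y.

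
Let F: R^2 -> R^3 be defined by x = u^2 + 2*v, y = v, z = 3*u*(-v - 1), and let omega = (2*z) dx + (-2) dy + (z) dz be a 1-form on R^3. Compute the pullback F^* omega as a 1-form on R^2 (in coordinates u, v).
F^* omega = (3*u*(-4*u*v - 4*u + 3*v^2 + 6*v + 3)) du + (9*u^2*v + 9*u^2 - 12*u*v - 12*u - 2) dv

Using F^*(f dg) = (f ∘ F) d(g ∘ F), substitute each coordinate x_i by F_i(u, v) in f_i, and replace dx_i by d F_i = (∂F_i/∂u) du + (∂F_i/∂v) dv.
  For the x component: f_1(F) = 6*u*(-v - 1); d F_1 = (2*u) du + (2) dv
  For the y component: f_2(F) = -2; d F_2 = (0) du + (1) dv
  For the z component: f_3(F) = 3*u*(-v - 1); d F_3 = (-3*v - 3) du + (-3*u) dv
Combining and collecting du, dv coefficients:
  coeff of du: 3*u*(-4*u*v - 4*u + 3*v^2 + 6*v + 3)
  coeff of dv: 9*u^2*v + 9*u^2 - 12*u*v - 12*u - 2
F^* omega = (3*u*(-4*u*v - 4*u + 3*v^2 + 6*v + 3)) du + (9*u^2*v + 9*u^2 - 12*u*v - 12*u - 2) dv.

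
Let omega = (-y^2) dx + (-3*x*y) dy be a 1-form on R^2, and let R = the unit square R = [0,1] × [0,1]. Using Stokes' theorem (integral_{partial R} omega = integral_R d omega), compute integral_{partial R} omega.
integral_(partial R) omega = -1/2

Stokes: integral_partial_R omega = integral_R d omega with d omega = (∂Q/∂x - ∂P/∂y) dx ∧ dy.
  ∂Q/∂x = -3*y
  ∂P/∂y = -2*y
  integrand = ∂Q/∂x - ∂P/∂y = -y.
Integrating over R: integral_0^1 integral_0^1 (-y) dx dy = -1/2.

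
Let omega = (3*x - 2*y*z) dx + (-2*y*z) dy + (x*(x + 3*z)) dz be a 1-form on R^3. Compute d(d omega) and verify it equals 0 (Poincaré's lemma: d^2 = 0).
d(d omega) = 0

Step 1: d omega = sum_{i<j} (∂f_j/∂x_i - ∂f_i/∂x_j) dx_i ∧ dx_j:
  coeff of dx ∧ dy: 2*z
  coeff of dx ∧ dz: 2*x + 2*y + 3*z
  coeff of dy ∧ dz: 2*y
Step 2: Apply d again to each 2-form coefficient. The only possible 3-form in R^3 is dx ∧ dy ∧ dz, with coefficient
  ∂(coeff of dy∧dz)/∂x - ∂(coeff of dx∧dz)/∂y + ∂(coeff of dx∧dy)/∂z
  = ∂/∂x (2*y) - ∂/∂y (2*x + 2*y + 3*z) + ∂/∂z (2*z).
Each of these terms simplifies to sums of mixed partials that cancel in pairs. The result is 0 (by equality of mixed partials for smooth functions — Schwarz / Clairaut).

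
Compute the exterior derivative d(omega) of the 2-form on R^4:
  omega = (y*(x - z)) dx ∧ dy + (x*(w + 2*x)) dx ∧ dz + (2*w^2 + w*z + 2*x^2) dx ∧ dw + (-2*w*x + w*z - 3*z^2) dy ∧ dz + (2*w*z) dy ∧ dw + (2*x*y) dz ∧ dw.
d(omega) = (-2*w - y) dx ∧ dy ∧ dz + (-w + x + 2*y) dx ∧ dz ∧ dw + (-2*w + z) dy ∧ dz ∧ dw

For a 2-form omega = sum_{i<j} g_{ij} dx_i ∧ dx_j, the exterior derivative is
  d(omega) = sum_{i<j} d(g_{ij}) ∧ dx_i ∧ dx_j = sum_{i<j, k} (∂g_{ij}/∂x_k) dx_k ∧ dx_i ∧ dx_j.
Expand each term, using dx_k ∧ dx_i ∧ dx_j = sgn(permutation) dx_{(a)} ∧ dx_{(b)} ∧ dx_{(c)} with (a < b < c) sorted:
  d(y*(x - z)) includes (∂/∂z)(y*(x - z)) dz = (-y) dz, which multiplied by dx ∧ dy gives (-y) dx ∧ dy ∧ dz
  d(x*(w + 2*x)) includes (∂/∂w)(x*(w + 2*x)) dw = (x) dw, which multiplied by dx ∧ dz gives (x) dx ∧ dz ∧ dw
  d(2*w^2 + w*z + 2*x^2) includes (∂/∂z)(2*w^2 + w*z + 2*x^2) dz = (w) dz, which multiplied by dx ∧ dw gives (-w) dx ∧ dz ∧ dw
  d(-2*w*x + w*z - 3*z^2) includes (∂/∂x)(-2*w*x + w*z - 3*z^2) dx = (-2*w) dx, which multiplied by dy ∧ dz gives (-2*w) dx ∧ dy ∧ dz
  d(-2*w*x + w*z - 3*z^2) includes (∂/∂w)(-2*w*x + w*z - 3*z^2) dw = (-2*x + z) dw, which multiplied by dy ∧ dz gives (-2*x + z) dy ∧ dz ∧ dw
  d(2*w*z) includes (∂/∂z)(2*w*z) dz = (2*w) dz, which multiplied by dy ∧ dw gives (-2*w) dy ∧ dz ∧ dw
  d(2*x*y) includes (∂/∂x)(2*x*y) dx = (2*y) dx, which multiplied by dz ∧ dw gives (2*y) dx ∧ dz ∧ dw
  d(2*x*y) includes (∂/∂y)(2*x*y) dy = (2*x) dy, which multiplied by dz ∧ dw gives (2*x) dy ∧ dz ∧ dw
Collecting like 3-forms: d(omega) = (-2*w - y) dx ∧ dy ∧ dz + (-w + x + 2*y) dx ∧ dz ∧ dw + (-2*w + z) dy ∧ dz ∧ dw.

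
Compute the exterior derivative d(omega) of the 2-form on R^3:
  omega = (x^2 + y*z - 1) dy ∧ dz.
d(omega) = (2*x) dx ∧ dy ∧ dz

For a 2-form omega = sum_{i<j} g_{ij} dx_i ∧ dx_j, the exterior derivative is
  d(omega) = sum_{i<j} d(g_{ij}) ∧ dx_i ∧ dx_j = sum_{i<j, k} (∂g_{ij}/∂x_k) dx_k ∧ dx_i ∧ dx_j.
Expand each term, using dx_k ∧ dx_i ∧ dx_j = sgn(permutation) dx_{(a)} ∧ dx_{(b)} ∧ dx_{(c)} with (a < b < c) sorted:
  d(x^2 + y*z - 1) includes (∂/∂x)(x^2 + y*z - 1) dx = (2*x) dx, which multiplied by dy ∧ dz gives (2*x) dx ∧ dy ∧ dz
Collecting like 3-forms: d(omega) = (2*x) dx ∧ dy ∧ dz.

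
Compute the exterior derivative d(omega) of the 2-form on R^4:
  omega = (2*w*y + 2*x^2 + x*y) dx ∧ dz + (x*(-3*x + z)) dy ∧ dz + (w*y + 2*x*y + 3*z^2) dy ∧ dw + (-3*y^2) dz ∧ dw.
d(omega) = (-2*w - 7*x + z) dx ∧ dy ∧ dz + (2*y) dx ∧ dz ∧ dw + (2*y) dx ∧ dy ∧ dw + (-6*y - 6*z) dy ∧ dz ∧ dw

For a 2-form omega = sum_{i<j} g_{ij} dx_i ∧ dx_j, the exterior derivative is
  d(omega) = sum_{i<j} d(g_{ij}) ∧ dx_i ∧ dx_j = sum_{i<j, k} (∂g_{ij}/∂x_k) dx_k ∧ dx_i ∧ dx_j.
Expand each term, using dx_k ∧ dx_i ∧ dx_j = sgn(permutation) dx_{(a)} ∧ dx_{(b)} ∧ dx_{(c)} with (a < b < c) sorted:
  d(2*w*y + 2*x^2 + x*y) includes (∂/∂y)(2*w*y + 2*x^2 + x*y) dy = (2*w + x) dy, which multiplied by dx ∧ dz gives (-2*w - x) dx ∧ dy ∧ dz
  d(2*w*y + 2*x^2 + x*y) includes (∂/∂w)(2*w*y + 2*x^2 + x*y) dw = (2*y) dw, which multiplied by dx ∧ dz gives (2*y) dx ∧ dz ∧ dw
  d(x*(-3*x + z)) includes (∂/∂x)(x*(-3*x + z)) dx = (-6*x + z) dx, which multiplied by dy ∧ dz gives (-6*x + z) dx ∧ dy ∧ dz
  d(w*y + 2*x*y + 3*z^2) includes (∂/∂x)(w*y + 2*x*y + 3*z^2) dx = (2*y) dx, which multiplied by dy ∧ dw gives (2*y) dx ∧ dy ∧ dw
  d(w*y + 2*x*y + 3*z^2) includes (∂/∂z)(w*y + 2*x*y + 3*z^2) dz = (6*z) dz, which multiplied by dy ∧ dw gives (-6*z) dy ∧ dz ∧ dw
  d(-3*y^2) includes (∂/∂y)(-3*y^2) dy = (-6*y) dy, which multiplied by dz ∧ dw gives (-6*y) dy ∧ dz ∧ dw
Collecting like 3-forms: d(omega) = (-2*w - 7*x + z) dx ∧ dy ∧ dz + (2*y) dx ∧ dz ∧ dw + (2*y) dx ∧ dy ∧ dw + (-6*y - 6*z) dy ∧ dz ∧ dw.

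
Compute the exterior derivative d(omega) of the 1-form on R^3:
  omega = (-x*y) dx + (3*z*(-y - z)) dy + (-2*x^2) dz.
d(omega) = (x) dx ∧ dy + (-4*x) dx ∧ dz + (3*y + 6*z) dy ∧ dz

For a 1-form omega = sum_i f_i dx_i, the exterior derivative is
  d(omega) = sum_{i < j} (∂f_j/∂x_i - ∂f_i/∂x_j) dx_i ∧ dx_j.
  coefficient of dx ∧ dy: ∂f_2/∂x - ∂f_1/∂y = ∂(3*z*(-y - z))/∂x - ∂(-x*y)/∂y = x
  coefficient of dx ∧ dz: ∂f_3/∂x - ∂f_1/∂z = ∂(-2*x^2)/∂x - ∂(-x*y)/∂z = -4*x
  coefficient of dy ∧ dz: ∂f_3/∂y - ∂f_2/∂z = ∂(-2*x^2)/∂y - ∂(3*z*(-y - z))/∂z = 3*y + 6*z
Assembling: d(omega) = (x) dx ∧ dy + (-4*x) dx ∧ dz + (3*y + 6*z) dy ∧ dz.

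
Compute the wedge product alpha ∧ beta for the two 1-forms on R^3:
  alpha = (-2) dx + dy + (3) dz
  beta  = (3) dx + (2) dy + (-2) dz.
alpha ∧ beta = (-7) dx ∧ dy + (-5) dx ∧ dz + (-8) dy ∧ dz

Distribute the wedge, using dx_i ∧ dx_j = -dx_j ∧ dx_i and dx_i ∧ dx_i = 0. For each pair (i, j) with i < j, the coefficient of dx_i ∧ dx_j in alpha ∧ beta is (alpha_i * beta_j - alpha_j * beta_i). Collecting: alpha ∧ beta = (-7) dx ∧ dy + (-5) dx ∧ dz + (-8) dy ∧ dz.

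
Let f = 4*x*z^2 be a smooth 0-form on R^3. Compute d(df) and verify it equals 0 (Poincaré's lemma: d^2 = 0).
d(df) = 0

Step 1: df = sum_i (∂f/∂x_i) dx_i = (4*z^2) dx + (0) dy + (8*x*z) dz.
Step 2: Apply d again. Using the 1-form formula, the coefficient of dx ∧ dy in d(df) is ∂^2 f/∂x ∂y - ∂^2 f/∂y ∂x = (0) - (0) = 0 (equality of mixed partials for smooth f).
Similarly for dx ∧ dz and dy ∧ dz — all coefficients vanish. So d(df) = 0.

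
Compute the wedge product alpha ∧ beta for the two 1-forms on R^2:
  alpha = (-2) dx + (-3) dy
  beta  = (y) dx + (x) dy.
alpha ∧ beta = (-2*x + 3*y) dx ∧ dy

Distribute the wedge, using dx_i ∧ dx_j = -dx_j ∧ dx_i and dx_i ∧ dx_i = 0. For each pair (i, j) with i < j, the coefficient of dx_i ∧ dx_j in alpha ∧ beta is (alpha_i * beta_j - alpha_j * beta_i). Collecting: alpha ∧ beta = (-2*x + 3*y) dx ∧ dy.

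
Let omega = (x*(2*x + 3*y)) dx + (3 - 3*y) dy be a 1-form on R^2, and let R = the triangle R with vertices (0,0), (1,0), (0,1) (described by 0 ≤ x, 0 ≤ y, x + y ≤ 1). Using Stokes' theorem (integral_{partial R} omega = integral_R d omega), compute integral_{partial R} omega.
integral_(partial R) omega = -1/2

Stokes: integral_partial_R omega = integral_R d omega with d omega = (∂Q/∂x - ∂P/∂y) dx ∧ dy.
  ∂Q/∂x = 0
  ∂P/∂y = 3*x
  integrand = ∂Q/∂x - ∂P/∂y = -3*x.
Integrating over R: integral_0^1 integral_0^{1-x} (-3*x) dy dx = -1/2.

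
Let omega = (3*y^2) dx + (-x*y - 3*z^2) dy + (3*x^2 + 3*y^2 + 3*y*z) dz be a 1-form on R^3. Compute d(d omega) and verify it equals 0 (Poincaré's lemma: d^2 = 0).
d(d omega) = 0

Step 1: d omega = sum_{i<j} (∂f_j/∂x_i - ∂f_i/∂x_j) dx_i ∧ dx_j:
  coeff of dx ∧ dy: -7*y
  coeff of dx ∧ dz: 6*x
  coeff of dy ∧ dz: 6*y + 9*z
Step 2: Apply d again to each 2-form coefficient. The only possible 3-form in R^3 is dx ∧ dy ∧ dz, with coefficient
  ∂(coeff of dy∧dz)/∂x - ∂(coeff of dx∧dz)/∂y + ∂(coeff of dx∧dy)/∂z
  = ∂/∂x (6*y + 9*z) - ∂/∂y (6*x) + ∂/∂z (-7*y).
Each of these terms simplifies to sums of mixed partials that cancel in pairs. The result is 0 (by equality of mixed partials for smooth functions — Schwarz / Clairaut).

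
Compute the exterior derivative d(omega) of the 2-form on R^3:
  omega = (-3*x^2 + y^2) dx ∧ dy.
d(omega) = 0

For a 2-form omega = sum_{i<j} g_{ij} dx_i ∧ dx_j, the exterior derivative is
  d(omega) = sum_{i<j} d(g_{ij}) ∧ dx_i ∧ dx_j = sum_{i<j, k} (∂g_{ij}/∂x_k) dx_k ∧ dx_i ∧ dx_j.
Expand each term, using dx_k ∧ dx_i ∧ dx_j = sgn(permutation) dx_{(a)} ∧ dx_{(b)} ∧ dx_{(c)} with (a < b < c) sorted:

Collecting like 3-forms: d(omega) = 0.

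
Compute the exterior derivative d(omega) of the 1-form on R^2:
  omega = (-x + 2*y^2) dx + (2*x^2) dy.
d(omega) = (4*x - 4*y) dx ∧ dy

For a 1-form omega = sum_i f_i dx_i, the exterior derivative is
  d(omega) = sum_{i < j} (∂f_j/∂x_i - ∂f_i/∂x_j) dx_i ∧ dx_j.
  coefficient of dx ∧ dy: ∂f_2/∂x - ∂f_1/∂y = ∂(2*x^2)/∂x - ∂(-x + 2*y^2)/∂y = 4*x - 4*y
Assembling: d(omega) = (4*x - 4*y) dx ∧ dy.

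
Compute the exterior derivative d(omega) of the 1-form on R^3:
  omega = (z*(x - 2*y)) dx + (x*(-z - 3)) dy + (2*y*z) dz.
d(omega) = (z - 3) dx ∧ dy + (-x + 2*y) dx ∧ dz + (x + 2*z) dy ∧ dz

For a 1-form omega = sum_i f_i dx_i, the exterior derivative is
  d(omega) = sum_{i < j} (∂f_j/∂x_i - ∂f_i/∂x_j) dx_i ∧ dx_j.
  coefficient of dx ∧ dy: ∂f_2/∂x - ∂f_1/∂y = ∂(x*(-z - 3))/∂x - ∂(z*(x - 2*y))/∂y = z - 3
  coefficient of dx ∧ dz: ∂f_3/∂x - ∂f_1/∂z = ∂(2*y*z)/∂x - ∂(z*(x - 2*y))/∂z = -x + 2*y
  coefficient of dy ∧ dz: ∂f_3/∂y - ∂f_2/∂z = ∂(2*y*z)/∂y - ∂(x*(-z - 3))/∂z = x + 2*z
Assembling: d(omega) = (z - 3) dx ∧ dy + (-x + 2*y) dx ∧ dz + (x + 2*z) dy ∧ dz.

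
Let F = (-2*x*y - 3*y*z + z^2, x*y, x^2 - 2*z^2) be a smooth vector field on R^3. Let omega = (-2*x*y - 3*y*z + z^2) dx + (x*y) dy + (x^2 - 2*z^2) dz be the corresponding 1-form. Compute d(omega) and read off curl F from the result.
d(omega) = (0) dy ∧ dz + (-2*x - 3*y + 2*z) dz ∧ dx + (2*x + y + 3*z) dx ∧ dy; curl F = (0, -2*x - 3*y + 2*z, 2*x + y + 3*z)

d omega = sum_{i<j} (∂f_j/∂x_i - ∂f_i/∂x_j) dx_i ∧ dx_j. Under the identification (dy ∧ dz, dz ∧ dx, dx ∧ dy) ↔ (e_x, e_y, e_z), the coefficients are exactly the components of curl F. Compute:
  ∂R/∂y - ∂Q/∂z = (0) - (0) = 0
  ∂P/∂z - ∂R/∂x = (-3*y + 2*z) - (2*x) = -2*x - 3*y + 2*z
  ∂Q/∂x - ∂P/∂y = (y) - (-2*x - 3*z) = 2*x + y + 3*z.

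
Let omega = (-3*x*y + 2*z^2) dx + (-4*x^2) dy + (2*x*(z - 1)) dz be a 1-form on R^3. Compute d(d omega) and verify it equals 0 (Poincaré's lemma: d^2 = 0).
d(d omega) = 0

Step 1: d omega = sum_{i<j} (∂f_j/∂x_i - ∂f_i/∂x_j) dx_i ∧ dx_j:
  coeff of dx ∧ dy: -5*x
  coeff of dx ∧ dz: -2*z - 2
  coeff of dy ∧ dz: 0
Step 2: Apply d again to each 2-form coefficient. The only possible 3-form in R^3 is dx ∧ dy ∧ dz, with coefficient
  ∂(coeff of dy∧dz)/∂x - ∂(coeff of dx∧dz)/∂y + ∂(coeff of dx∧dy)/∂z
  = ∂/∂x (0) - ∂/∂y (-2*z - 2) + ∂/∂z (-5*x).
Each of these terms simplifies to sums of mixed partials that cancel in pairs. The result is 0 (by equality of mixed partials for smooth functions — Schwarz / Clairaut).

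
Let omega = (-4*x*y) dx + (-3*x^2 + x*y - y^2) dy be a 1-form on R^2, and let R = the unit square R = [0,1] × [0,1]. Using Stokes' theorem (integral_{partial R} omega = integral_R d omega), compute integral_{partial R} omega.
integral_(partial R) omega = -1/2

Stokes: integral_partial_R omega = integral_R d omega with d omega = (∂Q/∂x - ∂P/∂y) dx ∧ dy.
  ∂Q/∂x = -6*x + y
  ∂P/∂y = -4*x
  integrand = ∂Q/∂x - ∂P/∂y = -2*x + y.
Integrating over R: integral_0^1 integral_0^1 (-2*x + y) dx dy = -1/2.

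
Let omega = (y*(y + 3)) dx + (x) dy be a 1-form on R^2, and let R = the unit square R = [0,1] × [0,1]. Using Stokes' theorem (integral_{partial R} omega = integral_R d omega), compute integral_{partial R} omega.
integral_(partial R) omega = -3

Stokes: integral_partial_R omega = integral_R d omega with d omega = (∂Q/∂x - ∂P/∂y) dx ∧ dy.
  ∂Q/∂x = 1
  ∂P/∂y = 2*y + 3
  integrand = ∂Q/∂x - ∂P/∂y = -2*y - 2.
Integrating over R: integral_0^1 integral_0^1 (-2*y - 2) dx dy = -3.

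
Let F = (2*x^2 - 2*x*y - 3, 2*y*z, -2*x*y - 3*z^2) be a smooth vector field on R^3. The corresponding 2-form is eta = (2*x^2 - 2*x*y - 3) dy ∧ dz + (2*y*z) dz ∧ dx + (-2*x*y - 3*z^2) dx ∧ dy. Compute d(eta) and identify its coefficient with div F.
d(eta) = (4*x - 2*y - 4*z) dx ∧ dy ∧ dz; div F = 4*x - 2*y - 4*z

For a 2-form in R^3 of the form above, applying d gives a 3-form with coefficient ∂P/∂x + ∂Q/∂y + ∂R/∂z:
  ∂P/∂x = 4*x - 2*y
  ∂Q/∂y = 2*z
  ∂R/∂z = -6*z
Sum = 4*x - 2*y - 4*z, which is exactly div F.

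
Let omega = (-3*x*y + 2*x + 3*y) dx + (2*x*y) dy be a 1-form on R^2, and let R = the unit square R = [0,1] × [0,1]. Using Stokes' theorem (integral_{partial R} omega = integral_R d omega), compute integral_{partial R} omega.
integral_(partial R) omega = -1/2

Stokes: integral_partial_R omega = integral_R d omega with d omega = (∂Q/∂x - ∂P/∂y) dx ∧ dy.
  ∂Q/∂x = 2*y
  ∂P/∂y = 3 - 3*x
  integrand = ∂Q/∂x - ∂P/∂y = 3*x + 2*y - 3.
Integrating over R: integral_0^1 integral_0^1 (3*x + 2*y - 3) dx dy = -1/2.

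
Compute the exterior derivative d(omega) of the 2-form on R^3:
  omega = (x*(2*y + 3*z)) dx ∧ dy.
d(omega) = (3*x) dx ∧ dy ∧ dz

For a 2-form omega = sum_{i<j} g_{ij} dx_i ∧ dx_j, the exterior derivative is
  d(omega) = sum_{i<j} d(g_{ij}) ∧ dx_i ∧ dx_j = sum_{i<j, k} (∂g_{ij}/∂x_k) dx_k ∧ dx_i ∧ dx_j.
Expand each term, using dx_k ∧ dx_i ∧ dx_j = sgn(permutation) dx_{(a)} ∧ dx_{(b)} ∧ dx_{(c)} with (a < b < c) sorted:
  d(x*(2*y + 3*z)) includes (∂/∂z)(x*(2*y + 3*z)) dz = (3*x) dz, which multiplied by dx ∧ dy gives (3*x) dx ∧ dy ∧ dz
Collecting like 3-forms: d(omega) = (3*x) dx ∧ dy ∧ dz.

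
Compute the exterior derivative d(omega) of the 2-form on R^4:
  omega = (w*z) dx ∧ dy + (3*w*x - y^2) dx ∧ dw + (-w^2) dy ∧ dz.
d(omega) = (w) dx ∧ dy ∧ dz + (2*y + z) dx ∧ dy ∧ dw + (-2*w) dy ∧ dz ∧ dw

For a 2-form omega = sum_{i<j} g_{ij} dx_i ∧ dx_j, the exterior derivative is
  d(omega) = sum_{i<j} d(g_{ij}) ∧ dx_i ∧ dx_j = sum_{i<j, k} (∂g_{ij}/∂x_k) dx_k ∧ dx_i ∧ dx_j.
Expand each term, using dx_k ∧ dx_i ∧ dx_j = sgn(permutation) dx_{(a)} ∧ dx_{(b)} ∧ dx_{(c)} with (a < b < c) sorted:
  d(w*z) includes (∂/∂z)(w*z) dz = (w) dz, which multiplied by dx ∧ dy gives (w) dx ∧ dy ∧ dz
  d(w*z) includes (∂/∂w)(w*z) dw = (z) dw, which multiplied by dx ∧ dy gives (z) dx ∧ dy ∧ dw
  d(3*w*x - y^2) includes (∂/∂y)(3*w*x - y^2) dy = (-2*y) dy, which multiplied by dx ∧ dw gives (2*y) dx ∧ dy ∧ dw
  d(-w^2) includes (∂/∂w)(-w^2) dw = (-2*w) dw, which multiplied by dy ∧ dz gives (-2*w) dy ∧ dz ∧ dw
Collecting like 3-forms: d(omega) = (w) dx ∧ dy ∧ dz + (2*y + z) dx ∧ dy ∧ dw + (-2*w) dy ∧ dz ∧ dw.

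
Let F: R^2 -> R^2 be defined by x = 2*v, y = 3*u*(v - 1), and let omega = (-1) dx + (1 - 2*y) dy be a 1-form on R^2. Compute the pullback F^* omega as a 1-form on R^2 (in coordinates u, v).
F^* omega = (-18*u*v^2 + 36*u*v - 18*u + 3*v - 3) du + (-18*u^2*v + 18*u^2 + 3*u - 2) dv

Using F^*(f dg) = (f ∘ F) d(g ∘ F), substitute each coordinate x_i by F_i(u, v) in f_i, and replace dx_i by d F_i = (∂F_i/∂u) du + (∂F_i/∂v) dv.
  For the x component: f_1(F) = -1; d F_1 = (0) du + (2) dv
  For the y component: f_2(F) = -6*u*v + 6*u + 1; d F_2 = (3*v - 3) du + (3*u) dv
Combining and collecting du, dv coefficients:
  coeff of du: -18*u*v^2 + 36*u*v - 18*u + 3*v - 3
  coeff of dv: -18*u^2*v + 18*u^2 + 3*u - 2
F^* omega = (-18*u*v^2 + 36*u*v - 18*u + 3*v - 3) du + (-18*u^2*v + 18*u^2 + 3*u - 2) dv.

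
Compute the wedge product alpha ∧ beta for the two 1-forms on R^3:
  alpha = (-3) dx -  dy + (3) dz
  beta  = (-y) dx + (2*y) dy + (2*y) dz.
alpha ∧ beta = (-7*y) dx ∧ dy + (-3*y) dx ∧ dz + (-8*y) dy ∧ dz

Distribute the wedge, using dx_i ∧ dx_j = -dx_j ∧ dx_i and dx_i ∧ dx_i = 0. For each pair (i, j) with i < j, the coefficient of dx_i ∧ dx_j in alpha ∧ beta is (alpha_i * beta_j - alpha_j * beta_i). Collecting: alpha ∧ beta = (-7*y) dx ∧ dy + (-3*y) dx ∧ dz + (-8*y) dy ∧ dz.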